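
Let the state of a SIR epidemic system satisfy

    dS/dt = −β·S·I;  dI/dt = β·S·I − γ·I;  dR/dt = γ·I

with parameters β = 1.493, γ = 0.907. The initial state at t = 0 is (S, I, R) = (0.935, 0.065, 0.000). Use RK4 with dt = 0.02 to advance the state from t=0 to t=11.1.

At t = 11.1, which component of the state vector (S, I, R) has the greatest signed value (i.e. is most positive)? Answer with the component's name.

largest component: R

t=0.000: state=(0.935, 0.065, 0.000)
step 1 (dt=0.02): k1=(-0.091, 0.032, 0.059), k2=(-0.091, 0.032, 0.059), k3=(-0.091, 0.032, 0.059), k4=(-0.091, 0.032, 0.060); state += dt/6·(k1+2k2+2k3+k4)
t=0.020: state=(0.933, 0.066, 0.001)
t=0.040: state=(0.931, 0.066, 0.002)
t=0.060: state=(0.929, 0.067, 0.004)
continuing one RK4 step at a time; state shown every 25 steps (Δt=0.5):
t=0.500: state=(0.885, 0.082, 0.033)
t=1.000: state=(0.828, 0.098, 0.074)
t=1.500: state=(0.765, 0.113, 0.122)
t=2.000: state=(0.700, 0.124, 0.176)
t=2.500: state=(0.636, 0.130, 0.234)
t=3.000: state=(0.577, 0.130, 0.293)
t=3.500: state=(0.525, 0.124, 0.351)
t=4.000: state=(0.480, 0.115, 0.405)
t=4.500: state=(0.442, 0.103, 0.455)
t=5.000: state=(0.412, 0.090, 0.498)
t=5.500: state=(0.387, 0.077, 0.536)
t=6.000: state=(0.367, 0.065, 0.568)
t=6.500: state=(0.351, 0.054, 0.595)
t=7.000: state=(0.338, 0.044, 0.617)
t=7.500: state=(0.328, 0.036, 0.635)
t=8.000: state=(0.321, 0.029, 0.650)
t=8.500: state=(0.314, 0.023, 0.662)
t=9.000: state=(0.309, 0.019, 0.672)
t=9.500: state=(0.306, 0.015, 0.679)
t=10.000: state=(0.303, 0.012, 0.685)
t=10.500: state=(0.300, 0.010, 0.690)
t=11.000: state=(0.298, 0.008, 0.694)
t=11.100: state=(0.298, 0.007, 0.695)
compare at T: S=0.298, I=0.007, R=0.695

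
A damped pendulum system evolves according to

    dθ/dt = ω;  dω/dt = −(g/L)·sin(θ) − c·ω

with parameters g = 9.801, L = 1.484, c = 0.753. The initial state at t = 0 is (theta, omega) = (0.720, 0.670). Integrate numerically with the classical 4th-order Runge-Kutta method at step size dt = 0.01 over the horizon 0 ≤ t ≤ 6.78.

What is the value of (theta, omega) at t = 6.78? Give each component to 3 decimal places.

(theta, omega) = (-0.040, 0.138)

t=0.000: state=(0.720, 0.670)
step 1 (dt=0.01): k1=(0.670, -4.859), k2=(0.646, -4.858), k3=(0.646, -4.857), k4=(0.621, -4.855); state += dt/6·(k1+2k2+2k3+k4)
t=0.010: state=(0.726, 0.621)
t=0.020: state=(0.732, 0.573)
t=0.030: state=(0.738, 0.524)
continuing one RK4 step at a time; state shown every 25 steps (Δt=0.25):
t=0.250: state=(0.740, -0.476)
t=0.500: state=(0.510, -1.289)
t=0.750: state=(0.143, -1.547)
t=1.000: state=(-0.213, -1.210)
t=1.250: state=(-0.431, -0.501)
t=1.500: state=(-0.460, 0.255)
t=1.750: state=(-0.322, 0.797)
t=2.000: state=(-0.092, 0.969)
t=2.250: state=(0.131, 0.762)
t=2.500: state=(0.268, 0.316)
t=2.750: state=(0.286, -0.165)
t=3.000: state=(0.198, -0.505)
t=3.250: state=(0.053, -0.607)
t=3.500: state=(-0.086, -0.471)
t=3.750: state=(-0.170, -0.188)
t=4.000: state=(-0.178, 0.114)
t=4.250: state=(-0.120, 0.323)
t=4.500: state=(-0.029, 0.380)
t=4.750: state=(0.057, 0.289)
t=5.000: state=(0.108, 0.108)
t=5.250: state=(0.111, -0.080)
t=5.500: state=(0.073, -0.207)
t=5.750: state=(0.015, -0.238)
t=6.000: state=(-0.038, -0.176)
t=6.250: state=(-0.069, -0.061)
t=6.500: state=(-0.069, 0.056)
t=6.750: state=(-0.044, 0.133)
t=6.780: state=(-0.040, 0.138)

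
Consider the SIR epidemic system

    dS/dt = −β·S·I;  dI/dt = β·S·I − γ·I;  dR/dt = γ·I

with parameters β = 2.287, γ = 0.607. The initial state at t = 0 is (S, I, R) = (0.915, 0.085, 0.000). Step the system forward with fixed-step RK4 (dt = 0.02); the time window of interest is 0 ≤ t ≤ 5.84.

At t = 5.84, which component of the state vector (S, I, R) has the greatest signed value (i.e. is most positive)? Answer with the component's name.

t=0.000: state=(0.915, 0.085, 0.000)
step 1 (dt=0.02): k1=(-0.178, 0.126, 0.052), k2=(-0.180, 0.128, 0.052), k3=(-0.180, 0.128, 0.052), k4=(-0.182, 0.129, 0.053); state += dt/6·(k1+2k2+2k3+k4)
t=0.020: state=(0.911, 0.088, 0.001)
t=0.040: state=(0.908, 0.090, 0.002)
t=0.060: state=(0.904, 0.093, 0.003)
continuing one RK4 step at a time; state shown every 10 steps (Δt=0.2):
t=0.200: state=(0.875, 0.113, 0.012)
t=0.400: state=(0.824, 0.148, 0.028)
t=0.600: state=(0.763, 0.189, 0.048)
t=0.800: state=(0.693, 0.233, 0.074)
t=1.000: state=(0.616, 0.279, 0.105)
t=1.200: state=(0.537, 0.321, 0.141)
t=1.400: state=(0.460, 0.358, 0.183)
t=1.600: state=(0.388, 0.384, 0.228)
t=1.800: state=(0.324, 0.400, 0.276)
t=2.000: state=(0.269, 0.406, 0.325)
t=2.200: state=(0.224, 0.402, 0.374)
t=2.400: state=(0.187, 0.391, 0.422)
t=2.600: state=(0.157, 0.375, 0.469)
t=2.800: state=(0.132, 0.355, 0.513)
t=3.000: state=(0.113, 0.332, 0.555)
t=3.200: state=(0.098, 0.309, 0.593)
t=3.400: state=(0.085, 0.285, 0.630)
t=3.600: state=(0.075, 0.262, 0.663)
t=3.800: state=(0.067, 0.240, 0.693)
t=4.000: state=(0.060, 0.219, 0.721)
t=4.200: state=(0.055, 0.199, 0.746)
t=4.400: state=(0.050, 0.180, 0.769)
t=4.600: state=(0.047, 0.163, 0.790)
t=4.800: state=(0.043, 0.148, 0.809)
t=5.000: state=(0.041, 0.133, 0.826)
t=5.200: state=(0.038, 0.120, 0.841)
t=5.400: state=(0.036, 0.108, 0.855)
t=5.600: state=(0.035, 0.097, 0.868)
t=5.800: state=(0.033, 0.088, 0.879)
t=5.840: state=(0.033, 0.086, 0.881)
compare at T: S=0.033, I=0.086, R=0.881

largest component: R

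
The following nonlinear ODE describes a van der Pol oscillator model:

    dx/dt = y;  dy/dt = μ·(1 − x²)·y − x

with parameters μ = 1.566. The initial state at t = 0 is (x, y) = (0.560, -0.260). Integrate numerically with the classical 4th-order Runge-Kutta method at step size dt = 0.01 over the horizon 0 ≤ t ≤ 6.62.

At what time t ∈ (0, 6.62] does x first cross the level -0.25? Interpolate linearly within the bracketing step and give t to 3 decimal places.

t=0.000: state=(0.560, -0.260)
step 1 (dt=0.01): k1=(-0.260, -0.839), k2=(-0.264, -0.843), k3=(-0.264, -0.843), k4=(-0.268, -0.847); state += dt/6·(k1+2k2+2k3+k4)
t=0.010: state=(0.557, -0.268)
t=0.020: state=(0.555, -0.277)
t=0.030: state=(0.552, -0.286)
continuing one RK4 step at a time; state shown every 25 steps (Δt=0.25):
t=0.250: state=(0.467, -0.497)
t=0.500: state=(0.305, -0.810)
t=0.750: state=(0.052, -1.239)
t=0.950: state=(-0.238, -1.668)
next step: t=0.960: state=(-0.255, -1.690) — x has crossed -0.25
linear interpolation between t=0.950 (-0.23794) and t=0.960 (-0.25473) → t≈0.957

t = 0.957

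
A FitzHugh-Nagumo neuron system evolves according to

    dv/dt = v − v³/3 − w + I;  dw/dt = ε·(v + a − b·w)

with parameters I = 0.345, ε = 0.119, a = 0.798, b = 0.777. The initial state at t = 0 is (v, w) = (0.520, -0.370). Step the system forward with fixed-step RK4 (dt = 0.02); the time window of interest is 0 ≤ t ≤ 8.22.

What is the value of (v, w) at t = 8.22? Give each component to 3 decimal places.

t=0.000: state=(0.520, -0.370)
step 1 (dt=0.02): k1=(1.188, 0.191), k2=(1.195, 0.192), k3=(1.195, 0.192), k4=(1.201, 0.194); state += dt/6·(k1+2k2+2k3+k4)
t=0.020: state=(0.544, -0.366)
t=0.040: state=(0.568, -0.362)
t=0.060: state=(0.592, -0.358)
continuing one RK4 step at a time; state shown every 25 steps (Δt=0.5):
t=0.500: state=(1.157, -0.258)
t=1.000: state=(1.640, -0.117)
t=1.500: state=(1.815, 0.036)
t=2.000: state=(1.827, 0.187)
t=2.500: state=(1.787, 0.330)
t=3.000: state=(1.732, 0.464)
t=3.500: state=(1.670, 0.589)
t=4.000: state=(1.605, 0.704)
t=4.500: state=(1.538, 0.810)
t=5.000: state=(1.466, 0.907)
t=5.500: state=(1.391, 0.995)
t=6.000: state=(1.310, 1.075)
t=6.500: state=(1.221, 1.147)
t=7.000: state=(1.121, 1.209)
t=7.500: state=(1.006, 1.263)
t=8.000: state=(0.866, 1.307)
t=8.220: state=(0.793, 1.323)

(v, w) = (0.793, 1.323)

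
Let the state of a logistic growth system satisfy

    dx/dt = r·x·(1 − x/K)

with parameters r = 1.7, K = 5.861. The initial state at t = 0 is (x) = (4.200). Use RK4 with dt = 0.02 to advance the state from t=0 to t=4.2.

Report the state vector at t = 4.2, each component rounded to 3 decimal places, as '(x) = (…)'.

t=0.000: state=(4.200)
step 1 (dt=0.02): k1=(2.023), k2=(2.008), k3=(2.009), k4=(1.993); state += dt/6·(k1+2k2+2k3+k4)
t=0.020: state=(4.240)
t=0.040: state=(4.280)
t=0.060: state=(4.319)
continuing one RK4 step at a time; state shown every 10 steps (Δt=0.2):
t=0.200: state=(4.574)
t=0.400: state=(4.883)
t=0.600: state=(5.129)
t=0.800: state=(5.321)
t=1.000: state=(5.466)
t=1.200: state=(5.574)
t=1.400: state=(5.654)
t=1.600: state=(5.712)
t=1.800: state=(5.754)
t=2.000: state=(5.785)
t=2.200: state=(5.806)
t=2.400: state=(5.822)
t=2.600: state=(5.833)
t=2.800: state=(5.841)
t=3.000: state=(5.847)
t=3.200: state=(5.851)
t=3.400: state=(5.854)
t=3.600: state=(5.856)
t=3.800: state=(5.857)
t=4.000: state=(5.858)
t=4.200: state=(5.859)

(x) = (5.859)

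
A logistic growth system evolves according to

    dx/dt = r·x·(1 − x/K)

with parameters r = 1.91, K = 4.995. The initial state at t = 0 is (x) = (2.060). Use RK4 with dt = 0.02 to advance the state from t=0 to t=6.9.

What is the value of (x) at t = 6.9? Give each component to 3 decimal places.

(x) = (4.995)

t=0.000: state=(2.060)
step 1 (dt=0.02): k1=(2.312), k2=(2.319), k3=(2.319), k4=(2.327); state += dt/6·(k1+2k2+2k3+k4)
t=0.020: state=(2.106)
t=0.040: state=(2.153)
t=0.060: state=(2.200)
continuing one RK4 step at a time; state shown every 25 steps (Δt=0.5):
t=0.500: state=(3.226)
t=1.000: state=(4.125)
t=1.500: state=(4.620)
t=2.000: state=(4.844)
t=2.500: state=(4.936)
t=3.000: state=(4.972)
t=3.500: state=(4.986)
t=4.000: state=(4.992)
t=4.500: state=(4.994)
t=5.000: state=(4.994)
t=5.500: state=(4.995)
t=6.000: state=(4.995)
t=6.500: state=(4.995)
t=6.900: state=(4.995)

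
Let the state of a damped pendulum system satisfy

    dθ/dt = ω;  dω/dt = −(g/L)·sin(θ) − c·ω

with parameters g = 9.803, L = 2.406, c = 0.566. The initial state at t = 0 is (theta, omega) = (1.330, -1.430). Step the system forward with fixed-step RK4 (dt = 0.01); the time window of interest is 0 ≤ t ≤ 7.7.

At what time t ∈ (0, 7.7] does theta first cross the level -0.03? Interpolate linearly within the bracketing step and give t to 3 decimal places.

t=0.000: state=(1.330, -1.430)
step 1 (dt=0.01): k1=(-1.430, -3.147), k2=(-1.446, -3.132), k3=(-1.446, -3.131), k4=(-1.461, -3.115); state += dt/6·(k1+2k2+2k3+k4)
t=0.010: state=(1.316, -1.461)
t=0.020: state=(1.301, -1.492)
t=0.030: state=(1.286, -1.523)
continuing one RK4 step at a time; state shown every 25 steps (Δt=0.25):
t=0.250: state=(0.884, -2.087)
t=0.500: state=(0.320, -2.342)
t=0.650: state=(-0.026, -2.234)
next step: t=0.660: state=(-0.048, -2.220) — theta has crossed -0.03
linear interpolation between t=0.650 (-0.02566) and t=0.660 (-0.04793) → t≈0.652

t = 0.652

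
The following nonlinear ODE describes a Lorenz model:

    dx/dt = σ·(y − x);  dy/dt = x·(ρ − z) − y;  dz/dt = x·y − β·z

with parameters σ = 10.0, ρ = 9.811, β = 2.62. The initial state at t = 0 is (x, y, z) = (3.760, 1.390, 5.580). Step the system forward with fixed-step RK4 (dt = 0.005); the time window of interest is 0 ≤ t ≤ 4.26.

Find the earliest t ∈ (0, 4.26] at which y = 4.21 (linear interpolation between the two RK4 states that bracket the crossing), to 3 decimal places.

t=0.000: state=(3.760, 1.390, 5.580)
step 1 (dt=0.005): k1=(-23.700, 14.519, -9.393), k2=(-22.745, 14.318, -9.280), k3=(-22.773, 14.328, -9.279), k4=(-21.845, 14.134, -9.169); state += dt/6·(k1+2k2+2k3+k4)
t=0.005: state=(3.646, 1.462, 5.534)
t=0.010: state=(3.541, 1.531, 5.488)
t=0.015: state=(3.445, 1.599, 5.444)
continuing one RK4 step at a time; state shown every 40 steps (Δt=0.2):
t=0.200: state=(3.059, 3.748, 4.516)
t=0.235: state=(3.332, 4.199, 4.545)
next step: t=0.240: state=(3.376, 4.266, 4.556) — y has crossed 4.21
linear interpolation between t=0.235 (4.19927) and t=0.240 (4.26633) → t≈0.236

t = 0.236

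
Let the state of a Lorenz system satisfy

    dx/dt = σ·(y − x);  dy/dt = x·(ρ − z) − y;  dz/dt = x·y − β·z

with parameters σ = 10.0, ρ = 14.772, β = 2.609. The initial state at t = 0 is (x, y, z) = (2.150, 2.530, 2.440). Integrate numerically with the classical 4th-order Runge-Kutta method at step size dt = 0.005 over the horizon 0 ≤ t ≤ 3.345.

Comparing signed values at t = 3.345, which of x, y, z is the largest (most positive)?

t=0.000: state=(2.150, 2.530, 2.440)
step 1 (dt=0.005): k1=(3.800, 23.984, -0.926), k2=(4.305, 24.046, -0.767), k3=(4.294, 24.061, -0.764), k4=(4.788, 24.137, -0.601); state += dt/6·(k1+2k2+2k3+k4)
t=0.005: state=(2.171, 2.650, 2.436)
t=0.010: state=(2.198, 2.771, 2.434)
t=0.015: state=(2.229, 2.894, 2.434)
continuing one RK4 step at a time; state shown every 40 steps (Δt=0.2):
t=0.200: state=(6.129, 9.636, 5.340)
t=0.400: state=(10.971, 9.169, 21.096)
t=0.600: state=(3.066, 0.168, 16.363)
t=0.800: state=(0.647, 0.439, 9.747)
t=1.000: state=(0.878, 1.255, 5.874)
t=1.200: state=(2.452, 3.836, 4.125)
t=1.400: state=(7.330, 10.743, 8.275)
t=1.600: state=(9.615, 6.646, 20.940)
t=1.800: state=(2.806, 0.821, 14.946)
t=2.000: state=(1.408, 1.529, 9.152)
t=2.200: state=(2.636, 3.810, 6.230)
t=2.400: state=(6.644, 9.422, 8.665)
t=2.600: state=(9.440, 7.856, 19.242)
t=2.800: state=(3.937, 1.855, 15.596)
t=3.000: state=(2.349, 2.509, 10.091)
t=3.200: state=(3.956, 5.427, 7.865)
t=3.345: state=(6.761, 8.988, 10.212)
compare at T: x=6.761, y=8.988, z=10.212

largest component: z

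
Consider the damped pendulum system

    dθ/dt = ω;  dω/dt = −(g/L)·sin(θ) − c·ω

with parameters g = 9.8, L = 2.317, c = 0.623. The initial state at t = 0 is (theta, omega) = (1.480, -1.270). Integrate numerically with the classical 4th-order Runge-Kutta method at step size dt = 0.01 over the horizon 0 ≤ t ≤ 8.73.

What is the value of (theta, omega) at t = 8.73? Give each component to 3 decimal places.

t=0.000: state=(1.480, -1.270)
step 1 (dt=0.01): k1=(-1.270, -3.421), k2=(-1.287, -3.408), k3=(-1.287, -3.408), k4=(-1.304, -3.394); state += dt/6·(k1+2k2+2k3+k4)
t=0.010: state=(1.467, -1.304)
t=0.020: state=(1.454, -1.338)
t=0.030: state=(1.440, -1.371)
continuing one RK4 step at a time; state shown every 50 steps (Δt=0.5):
t=0.500: state=(0.500, -2.409)
t=1.000: state=(-0.580, -1.583)
t=1.500: state=(-0.928, 0.184)
t=2.000: state=(-0.497, 1.364)
t=2.500: state=(0.206, 1.212)
t=3.000: state=(0.554, 0.124)
t=3.500: state=(0.367, -0.768)
t=4.000: state=(-0.067, -0.814)
t=4.500: state=(-0.330, -0.178)
t=5.000: state=(-0.252, 0.431)
t=5.500: state=(0.012, 0.527)
t=6.000: state=(0.196, 0.161)
t=6.500: state=(0.168, -0.240)
t=7.000: state=(0.009, -0.335)
t=7.500: state=(-0.115, -0.127)
t=8.000: state=(-0.110, 0.131)
t=8.500: state=(-0.015, 0.211)
t=8.730: state=(0.030, 0.175)

(theta, omega) = (0.030, 0.175)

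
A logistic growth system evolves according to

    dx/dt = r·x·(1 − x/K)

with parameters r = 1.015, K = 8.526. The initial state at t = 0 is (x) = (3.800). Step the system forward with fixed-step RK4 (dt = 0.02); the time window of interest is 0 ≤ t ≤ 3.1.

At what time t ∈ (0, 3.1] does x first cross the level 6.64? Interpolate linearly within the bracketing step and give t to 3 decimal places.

t=0.000: state=(3.800)
step 1 (dt=0.02): k1=(2.138), k2=(2.140), k3=(2.140), k4=(2.142); state += dt/6·(k1+2k2+2k3+k4)
t=0.020: state=(3.843)
t=0.040: state=(3.886)
t=0.060: state=(3.929)
continuing one RK4 step at a time; state shown every 10 steps (Δt=0.2):
t=0.200: state=(4.231)
t=0.400: state=(4.662)
t=0.600: state=(5.086)
t=0.800: state=(5.493)
t=1.000: state=(5.877)
t=1.200: state=(6.233)
t=1.400: state=(6.557)
t=1.440: state=(6.618)
next step: t=1.460: state=(6.648) — x has crossed 6.64
linear interpolation between t=1.440 (6.61768) and t=1.460 (6.64758) → t≈1.455

t = 1.455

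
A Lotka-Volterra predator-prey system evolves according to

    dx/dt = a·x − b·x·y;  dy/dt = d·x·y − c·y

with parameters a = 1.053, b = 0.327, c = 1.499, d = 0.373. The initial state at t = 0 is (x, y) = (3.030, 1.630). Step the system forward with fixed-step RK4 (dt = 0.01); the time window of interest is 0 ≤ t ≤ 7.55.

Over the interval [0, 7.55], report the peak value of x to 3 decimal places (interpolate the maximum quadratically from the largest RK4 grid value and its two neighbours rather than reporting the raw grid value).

max x = 6.816

t=0.000: state=(3.030, 1.630)
step 1 (dt=0.01): k1=(1.576, -0.601), k2=(1.583, -0.595), k3=(1.583, -0.595), k4=(1.590, -0.589); state += dt/6·(k1+2k2+2k3+k4)
t=0.010: state=(3.046, 1.624)
t=0.020: state=(3.062, 1.618)
t=0.030: state=(3.078, 1.612)
continuing one RK4 step at a time; state shown every 25 steps (Δt=0.25):
t=0.250: state=(3.468, 1.516)
t=0.500: state=(3.996, 1.475)
t=0.750: state=(4.604, 1.513)
t=1.000: state=(5.268, 1.648)
t=1.250: state=(5.933, 1.911)
t=1.500: state=(6.495, 2.348)
t=1.750: state=(6.801, 3.008)
t=2.000: state=(6.683, 3.892)
t=2.250: state=(6.077, 4.868)
t=2.500: state=(5.131, 5.652)
t=2.750: state=(4.135, 5.981)
t=3.000: state=(3.313, 5.808)
t=3.250: state=(2.734, 5.284)
t=3.500: state=(2.374, 4.602)
t=3.750: state=(2.182, 3.908)
t=4.000: state=(2.117, 3.280)
t=4.250: state=(2.155, 2.750)
t=4.500: state=(2.280, 2.323)
t=4.750: state=(2.488, 1.994)
t=5.000: state=(2.780, 1.751)
t=5.250: state=(3.157, 1.587)
t=5.500: state=(3.624, 1.495)
t=5.750: state=(4.178, 1.478)
t=6.000: state=(4.807, 1.544)
t=6.250: state=(5.479, 1.714)
t=6.500: state=(6.125, 2.026)
t=6.750: state=(6.626, 2.528)
t=7.000: state=(6.816, 3.263)
t=7.250: state=(6.543, 4.198)
t=7.500: state=(5.805, 5.148)
t=7.550: state=(5.618, 5.314)
largest grid value and its neighbours: x(6.980)=6.81599, x(6.990)=6.81617, x(7.000)=6.81560
parabola through these three points peaks at t≈6.987 with x≈6.81620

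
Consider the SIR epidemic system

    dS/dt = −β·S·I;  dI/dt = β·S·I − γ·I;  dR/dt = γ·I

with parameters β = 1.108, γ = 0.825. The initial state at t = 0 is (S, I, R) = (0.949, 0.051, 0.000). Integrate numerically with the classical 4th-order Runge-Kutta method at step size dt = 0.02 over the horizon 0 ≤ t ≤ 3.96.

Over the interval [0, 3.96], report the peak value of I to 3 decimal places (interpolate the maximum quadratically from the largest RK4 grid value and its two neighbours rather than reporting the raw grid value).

t=0.000: state=(0.949, 0.051, 0.000)
step 1 (dt=0.02): k1=(-0.054, 0.012, 0.042), k2=(-0.054, 0.012, 0.042), k3=(-0.054, 0.012, 0.042), k4=(-0.054, 0.012, 0.042); state += dt/6·(k1+2k2+2k3+k4)
t=0.020: state=(0.948, 0.051, 0.001)
t=0.040: state=(0.947, 0.051, 0.002)
t=0.060: state=(0.946, 0.052, 0.003)
continuing one RK4 step at a time; state shown every 10 steps (Δt=0.2):
t=0.200: state=(0.938, 0.053, 0.009)
t=0.400: state=(0.927, 0.056, 0.018)
t=0.600: state=(0.915, 0.058, 0.027)
t=0.800: state=(0.903, 0.060, 0.037)
t=1.000: state=(0.891, 0.062, 0.047)
t=1.200: state=(0.879, 0.064, 0.057)
t=1.400: state=(0.866, 0.066, 0.068)
t=1.600: state=(0.854, 0.068, 0.079)
t=1.800: state=(0.841, 0.069, 0.090)
t=2.000: state=(0.828, 0.070, 0.102)
t=2.200: state=(0.815, 0.072, 0.113)
t=2.400: state=(0.802, 0.073, 0.125)
t=2.600: state=(0.789, 0.074, 0.137)
t=2.800: state=(0.776, 0.074, 0.149)
t=3.000: state=(0.764, 0.075, 0.162)
t=3.200: state=(0.751, 0.075, 0.174)
t=3.400: state=(0.739, 0.075, 0.186)
t=3.600: state=(0.727, 0.075, 0.199)
t=3.800: state=(0.715, 0.074, 0.211)
t=3.960: state=(0.706, 0.074, 0.221)
largest grid value and its neighbours: I(3.280)=0.07479, I(3.300)=0.07479, I(3.320)=0.07479
parabola through these three points peaks at t≈3.306 with I≈0.07479

max I = 0.075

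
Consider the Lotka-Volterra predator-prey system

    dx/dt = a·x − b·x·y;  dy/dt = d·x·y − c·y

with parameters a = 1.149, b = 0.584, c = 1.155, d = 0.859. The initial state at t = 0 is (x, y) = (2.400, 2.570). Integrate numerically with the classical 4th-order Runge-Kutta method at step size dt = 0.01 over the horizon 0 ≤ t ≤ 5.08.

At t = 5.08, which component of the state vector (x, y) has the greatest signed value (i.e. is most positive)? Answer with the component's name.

t=0.000: state=(2.400, 2.570)
step 1 (dt=0.01): k1=(-0.845, 2.330), k2=(-0.859, 2.331), k3=(-0.859, 2.331), k4=(-0.874, 2.332); state += dt/6·(k1+2k2+2k3+k4)
t=0.010: state=(2.391, 2.593)
t=0.020: state=(2.383, 2.617)
t=0.030: state=(2.373, 2.640)
continuing one RK4 step at a time; state shown every 20 steps (Δt=0.2):
t=0.200: state=(2.177, 3.027)
t=0.400: state=(1.879, 3.407)
t=0.600: state=(1.565, 3.634)
t=0.800: state=(1.282, 3.681)
t=1.000: state=(1.055, 3.569)
t=1.200: state=(0.886, 3.344)
t=1.400: state=(0.767, 3.057)
t=1.600: state=(0.687, 2.748)
t=1.800: state=(0.639, 2.444)
t=2.000: state=(0.615, 2.160)
t=2.200: state=(0.610, 1.904)
t=2.400: state=(0.623, 1.680)
t=2.600: state=(0.652, 1.487)
t=2.800: state=(0.696, 1.325)
t=3.000: state=(0.757, 1.191)
t=3.200: state=(0.834, 1.084)
t=3.400: state=(0.929, 1.000)
t=3.600: state=(1.044, 0.941)
t=3.800: state=(1.180, 0.903)
t=4.000: state=(1.338, 0.890)
t=4.200: state=(1.516, 0.902)
t=4.400: state=(1.713, 0.945)
t=4.600: state=(1.922, 1.025)
t=4.800: state=(2.131, 1.153)
t=5.000: state=(2.320, 1.342)
t=5.080: state=(2.384, 1.438)
compare at T: x=2.384, y=1.438

largest component: x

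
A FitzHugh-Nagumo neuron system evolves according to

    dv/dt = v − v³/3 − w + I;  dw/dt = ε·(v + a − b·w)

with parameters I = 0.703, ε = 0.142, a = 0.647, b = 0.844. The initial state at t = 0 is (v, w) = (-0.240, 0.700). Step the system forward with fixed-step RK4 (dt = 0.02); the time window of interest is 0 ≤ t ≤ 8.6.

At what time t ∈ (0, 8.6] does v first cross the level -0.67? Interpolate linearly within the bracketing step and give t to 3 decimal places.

t=0.000: state=(-0.240, 0.700)
step 1 (dt=0.02): k1=(-0.232, -0.026), k2=(-0.234, -0.026), k3=(-0.234, -0.026), k4=(-0.236, -0.027); state += dt/6·(k1+2k2+2k3+k4)
t=0.020: state=(-0.245, 0.699)
t=0.040: state=(-0.249, 0.699)
t=0.060: state=(-0.254, 0.698)
continuing one RK4 step at a time; state shown every 25 steps (Δt=0.5):
t=0.500: state=(-0.383, 0.683)
t=1.000: state=(-0.587, 0.654)
t=1.160: state=(-0.665, 0.643)
next step: t=1.180: state=(-0.675, 0.641) — v has crossed -0.67
linear interpolation between t=1.160 (-0.66496) and t=1.180 (-0.67513) → t≈1.170

t = 1.170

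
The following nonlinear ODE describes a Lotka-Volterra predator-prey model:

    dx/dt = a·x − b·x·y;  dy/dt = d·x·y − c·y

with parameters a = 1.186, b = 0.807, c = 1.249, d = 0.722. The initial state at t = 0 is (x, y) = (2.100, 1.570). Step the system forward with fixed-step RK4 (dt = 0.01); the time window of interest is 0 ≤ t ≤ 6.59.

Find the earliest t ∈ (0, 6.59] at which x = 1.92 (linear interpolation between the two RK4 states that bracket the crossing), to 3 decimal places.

t=0.000: state=(2.100, 1.570)
step 1 (dt=0.01): k1=(-0.170, 0.420), k2=(-0.174, 0.419), k3=(-0.174, 0.419), k4=(-0.177, 0.419); state += dt/6·(k1+2k2+2k3+k4)
t=0.010: state=(2.098, 1.574)
t=0.020: state=(2.096, 1.578)
t=0.030: state=(2.095, 1.583)
continuing one RK4 step at a time; state shown every 25 steps (Δt=0.25):
t=0.250: state=(2.037, 1.670)
t=0.500: state=(1.940, 1.750)
t=0.540: state=(1.922, 1.761)
next step: t=0.550: state=(1.917, 1.763) — x has crossed 1.92
linear interpolation between t=0.540 (1.92171) and t=0.550 (1.91718) → t≈0.544

t = 0.544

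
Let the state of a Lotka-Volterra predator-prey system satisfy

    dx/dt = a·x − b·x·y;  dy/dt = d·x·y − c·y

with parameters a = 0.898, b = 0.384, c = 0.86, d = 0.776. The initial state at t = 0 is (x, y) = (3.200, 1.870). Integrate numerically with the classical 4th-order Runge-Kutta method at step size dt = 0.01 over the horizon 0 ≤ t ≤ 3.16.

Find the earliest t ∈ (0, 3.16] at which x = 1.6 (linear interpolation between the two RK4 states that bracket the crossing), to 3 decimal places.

t = 0.996

t=0.000: state=(3.200, 1.870)
step 1 (dt=0.01): k1=(0.576, 3.035), k2=(0.558, 3.064), k3=(0.557, 3.064), k4=(0.539, 3.093); state += dt/6·(k1+2k2+2k3+k4)
t=0.010: state=(3.206, 1.901)
t=0.020: state=(3.211, 1.932)
t=0.030: state=(3.216, 1.964)
continuing one RK4 step at a time; state shown every 20 steps (Δt=0.2):
t=0.200: state=(3.231, 2.599)
t=0.400: state=(3.055, 3.575)
t=0.600: state=(2.661, 4.702)
t=0.800: state=(2.129, 5.747)
t=0.990: state=(1.616, 6.429)
next step: t=1.000: state=(1.590, 6.454) — x has crossed 1.6
linear interpolation between t=0.990 (1.61568) and t=1.000 (1.59042) → t≈0.996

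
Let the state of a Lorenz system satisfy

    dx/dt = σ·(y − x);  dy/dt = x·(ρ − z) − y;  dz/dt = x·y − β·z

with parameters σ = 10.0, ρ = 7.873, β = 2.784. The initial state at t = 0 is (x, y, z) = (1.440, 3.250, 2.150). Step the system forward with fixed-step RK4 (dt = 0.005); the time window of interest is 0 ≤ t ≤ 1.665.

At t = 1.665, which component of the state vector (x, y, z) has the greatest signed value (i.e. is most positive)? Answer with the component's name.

t=0.000: state=(1.440, 3.250, 2.150)
step 1 (dt=0.005): k1=(18.100, 4.991, -1.306), k2=(17.772, 5.242, -1.131), k3=(17.787, 5.236, -1.134), k4=(17.472, 5.483, -0.961); state += dt/6·(k1+2k2+2k3+k4)
t=0.005: state=(1.529, 3.276, 2.144)
t=0.010: state=(1.615, 3.305, 2.140)
t=0.015: state=(1.698, 3.336, 2.138)
continuing one RK4 step at a time; state shown every 20 steps (Δt=0.1):
t=0.100: state=(2.875, 4.134, 2.350)
t=0.200: state=(4.144, 5.445, 3.273)
t=0.300: state=(5.428, 6.629, 5.059)
t=0.400: state=(6.355, 6.903, 7.415)
t=0.500: state=(6.385, 5.892, 9.258)
t=0.600: state=(5.503, 4.354, 9.670)
t=0.700: state=(4.334, 3.243, 8.915)
t=0.800: state=(3.438, 2.760, 7.736)
t=0.900: state=(2.975, 2.713, 6.603)
t=1.000: state=(2.880, 2.936, 5.710)
t=1.100: state=(3.061, 3.356, 5.133)
t=1.200: state=(3.451, 3.926, 4.921)
t=1.300: state=(3.988, 4.573, 5.113)
t=1.400: state=(4.579, 5.151, 5.707)
t=1.500: state=(5.073, 5.457, 6.584)
t=1.600: state=(5.297, 5.347, 7.460)
t=1.665: state=(5.254, 5.075, 7.865)
compare at T: x=5.254, y=5.075, z=7.865

largest component: z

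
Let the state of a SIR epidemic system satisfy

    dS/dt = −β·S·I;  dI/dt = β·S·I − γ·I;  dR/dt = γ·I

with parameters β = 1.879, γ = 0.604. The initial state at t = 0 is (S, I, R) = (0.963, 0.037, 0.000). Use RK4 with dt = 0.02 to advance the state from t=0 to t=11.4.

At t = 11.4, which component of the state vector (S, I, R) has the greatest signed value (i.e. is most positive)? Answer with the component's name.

t=0.000: state=(0.963, 0.037, 0.000)
step 1 (dt=0.02): k1=(-0.067, 0.045, 0.022), k2=(-0.068, 0.045, 0.023), k3=(-0.068, 0.045, 0.023), k4=(-0.068, 0.046, 0.023); state += dt/6·(k1+2k2+2k3+k4)
t=0.020: state=(0.962, 0.038, 0.000)
t=0.040: state=(0.960, 0.039, 0.001)
t=0.060: state=(0.959, 0.040, 0.001)
continuing one RK4 step at a time; state shown every 25 steps (Δt=0.5):
t=0.500: state=(0.918, 0.066, 0.015)
t=1.000: state=(0.846, 0.113, 0.042)
t=1.500: state=(0.739, 0.176, 0.085)
t=2.000: state=(0.607, 0.245, 0.149)
t=2.500: state=(0.469, 0.300, 0.231)
t=3.000: state=(0.349, 0.325, 0.327)
t=3.500: state=(0.257, 0.318, 0.424)
t=4.000: state=(0.193, 0.290, 0.517)
t=4.500: state=(0.150, 0.252, 0.599)
t=5.000: state=(0.120, 0.211, 0.669)
t=5.500: state=(0.100, 0.173, 0.726)
t=6.000: state=(0.087, 0.140, 0.774)
t=6.500: state=(0.077, 0.111, 0.811)
t=7.000: state=(0.070, 0.088, 0.841)
t=7.500: state=(0.065, 0.070, 0.865)
t=8.000: state=(0.062, 0.055, 0.884)
t=8.500: state=(0.059, 0.043, 0.898)
t=9.000: state=(0.057, 0.033, 0.910)
t=9.500: state=(0.055, 0.026, 0.919)
t=10.000: state=(0.054, 0.020, 0.926)
t=10.500: state=(0.053, 0.016, 0.931)
t=11.000: state=(0.052, 0.012, 0.935)
t=11.400: state=(0.052, 0.010, 0.938)
compare at T: S=0.052, I=0.010, R=0.938

largest component: R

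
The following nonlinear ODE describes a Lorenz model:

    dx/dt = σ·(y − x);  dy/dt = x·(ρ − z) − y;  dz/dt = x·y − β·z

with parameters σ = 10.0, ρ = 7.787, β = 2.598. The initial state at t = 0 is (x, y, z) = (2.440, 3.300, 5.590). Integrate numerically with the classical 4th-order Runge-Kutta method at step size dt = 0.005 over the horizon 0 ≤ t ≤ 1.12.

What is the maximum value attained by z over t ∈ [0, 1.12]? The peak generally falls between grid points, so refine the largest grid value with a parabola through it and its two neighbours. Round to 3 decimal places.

t=0.000: state=(2.440, 3.300, 5.590)
step 1 (dt=0.005): k1=(8.600, 2.061, -6.471), k2=(8.437, 2.143, -6.345), k3=(8.443, 2.141, -6.347), k4=(8.285, 2.221, -6.223); state += dt/6·(k1+2k2+2k3+k4)
t=0.005: state=(2.482, 3.311, 5.558)
t=0.010: state=(2.523, 3.322, 5.528)
t=0.015: state=(2.562, 3.334, 5.498)
continuing one RK4 step at a time; state shown every 10 steps (Δt=0.05):
t=0.050: state=(2.806, 3.440, 5.325)
t=0.100: state=(3.096, 3.640, 5.168)
t=0.150: state=(3.361, 3.881, 5.108)
t=0.200: state=(3.621, 4.146, 5.144)
t=0.250: state=(3.886, 4.418, 5.272)
t=0.300: state=(4.151, 4.675, 5.489)
t=0.350: state=(4.406, 4.897, 5.782)
t=0.400: state=(4.636, 5.061, 6.136)
t=0.450: state=(4.825, 5.151, 6.525)
t=0.500: state=(4.957, 5.153, 6.915)
t=0.550: state=(5.019, 5.070, 7.271)
t=0.600: state=(5.007, 4.911, 7.561)
t=0.650: state=(4.926, 4.700, 7.760)
t=0.700: state=(4.787, 4.464, 7.858)
t=0.750: state=(4.609, 4.228, 7.858)
t=0.800: state=(4.413, 4.014, 7.771)
t=0.850: state=(4.217, 3.837, 7.617)
t=0.900: state=(4.037, 3.704, 7.417)
t=0.950: state=(3.886, 3.616, 7.192)
t=1.000: state=(3.769, 3.572, 6.960)
t=1.050: state=(3.690, 3.569, 6.735)
t=1.100: state=(3.648, 3.602, 6.530)
t=1.120: state=(3.642, 3.624, 6.456)
largest grid value and its neighbours: z(0.720)=7.86965, z(0.725)=7.87002, z(0.730)=7.86945
parabola through these three points peaks at t≈0.724 with z≈7.87003

max z = 7.870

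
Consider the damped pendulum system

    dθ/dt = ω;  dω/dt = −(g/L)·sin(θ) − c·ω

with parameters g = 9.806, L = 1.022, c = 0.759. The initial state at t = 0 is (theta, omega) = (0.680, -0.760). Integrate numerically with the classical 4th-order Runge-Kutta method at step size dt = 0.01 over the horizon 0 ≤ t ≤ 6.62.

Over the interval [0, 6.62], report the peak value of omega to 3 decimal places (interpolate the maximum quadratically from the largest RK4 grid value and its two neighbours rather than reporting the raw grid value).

max omega = 1.246

t=0.000: state=(0.680, -0.760)
step 1 (dt=0.01): k1=(-0.760, -5.456), k2=(-0.787, -5.407), k3=(-0.787, -5.406), k4=(-0.814, -5.356); state += dt/6·(k1+2k2+2k3+k4)
t=0.010: state=(0.672, -0.814)
t=0.020: state=(0.664, -0.867)
t=0.030: state=(0.655, -0.919)
continuing one RK4 step at a time; state shown every 25 steps (Δt=0.25):
t=0.250: state=(0.351, -1.729)
t=0.500: state=(-0.098, -1.685)
t=0.750: state=(-0.419, -0.787)
t=1.000: state=(-0.473, 0.340)
t=1.250: state=(-0.280, 1.109)
t=1.500: state=(0.023, 1.189)
t=1.750: state=(0.261, 0.642)
t=2.000: state=(0.325, -0.136)
t=2.250: state=(0.211, -0.712)
t=2.500: state=(0.008, -0.825)
t=2.750: state=(-0.164, -0.491)
t=3.000: state=(-0.221, 0.037)
t=3.250: state=(-0.155, 0.456)
t=3.500: state=(-0.020, 0.567)
t=3.750: state=(0.102, 0.365)
t=4.000: state=(0.150, 0.009)
t=4.250: state=(0.112, -0.290)
t=4.500: state=(0.022, -0.388)
t=4.750: state=(-0.063, -0.267)
t=5.000: state=(-0.101, -0.029)
t=5.250: state=(-0.080, 0.183)
t=5.500: state=(-0.021, 0.264)
t=5.750: state=(0.039, 0.193)
t=6.000: state=(0.068, 0.035)
t=6.250: state=(0.057, -0.114)
t=6.500: state=(0.018, -0.178)
t=6.620: state=(-0.003, -0.171)
largest grid value and its neighbours: omega(1.390)=1.24534, omega(1.400)=1.24603, omega(1.410)=1.24554
parabola through these three points peaks at t≈1.401 with omega≈1.24604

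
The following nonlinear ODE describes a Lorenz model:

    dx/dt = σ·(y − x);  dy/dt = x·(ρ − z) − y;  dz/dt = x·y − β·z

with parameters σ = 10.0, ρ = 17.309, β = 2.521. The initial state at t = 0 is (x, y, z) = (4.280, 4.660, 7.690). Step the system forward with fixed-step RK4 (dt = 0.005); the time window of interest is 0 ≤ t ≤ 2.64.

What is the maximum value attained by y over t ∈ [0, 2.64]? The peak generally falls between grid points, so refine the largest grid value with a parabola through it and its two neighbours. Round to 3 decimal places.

max y = 12.240

t=0.000: state=(4.280, 4.660, 7.690)
step 1 (dt=0.005): k1=(3.800, 36.509, 0.558), k2=(4.618, 36.503, 0.991), k3=(4.597, 36.518, 0.998), k4=(5.396, 36.526, 1.439); state += dt/6·(k1+2k2+2k3+k4)
t=0.005: state=(4.303, 4.843, 7.695)
t=0.010: state=(4.334, 5.025, 7.704)
t=0.015: state=(4.372, 5.209, 7.719)
continuing one RK4 step at a time; state shown every 20 steps (Δt=0.1):
t=0.100: state=(5.913, 8.522, 8.923)
t=0.200: state=(8.952, 11.976, 13.941)
t=0.300: state=(10.615, 10.262, 21.265)
t=0.400: state=(8.187, 4.367, 22.730)
t=0.500: state=(4.553, 1.605, 19.166)
t=0.600: state=(2.562, 1.441, 15.316)
t=0.700: state=(2.056, 2.055, 12.237)
t=0.800: state=(2.435, 3.173, 10.014)
t=0.900: state=(3.562, 5.116, 8.869)
t=1.000: state=(5.618, 8.181, 9.603)
t=1.100: state=(8.464, 11.285, 13.739)
t=1.200: state=(10.208, 10.307, 20.250)
t=1.300: state=(8.413, 5.190, 22.307)
t=1.400: state=(5.111, 2.250, 19.387)
t=1.500: state=(3.097, 1.905, 15.744)
t=1.600: state=(2.541, 2.525, 12.755)
t=1.700: state=(2.945, 3.746, 10.654)
t=1.800: state=(4.156, 5.801, 9.765)
t=1.900: state=(6.247, 8.737, 10.966)
t=2.000: state=(8.772, 10.968, 15.339)
t=2.100: state=(9.715, 9.062, 20.639)
t=2.200: state=(7.657, 4.698, 21.367)
t=2.300: state=(4.866, 2.588, 18.476)
t=2.400: state=(3.331, 2.502, 15.210)
t=2.500: state=(3.063, 3.291, 12.604)
t=2.600: state=(3.710, 4.766, 10.979)
t=2.640: state=(4.198, 5.584, 10.704)
largest grid value and its neighbours: y(0.225)=12.23709, y(0.230)=12.23819, y(0.235)=12.22073
parabola through these three points peaks at t≈0.228 with y≈12.23999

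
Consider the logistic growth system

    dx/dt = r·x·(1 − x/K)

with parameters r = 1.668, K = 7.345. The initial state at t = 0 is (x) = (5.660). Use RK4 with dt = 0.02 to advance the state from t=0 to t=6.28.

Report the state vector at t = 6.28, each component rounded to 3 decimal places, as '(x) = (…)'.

t=0.000: state=(5.660)
step 1 (dt=0.02): k1=(2.166), k2=(2.146), k3=(2.146), k4=(2.127); state += dt/6·(k1+2k2+2k3+k4)
t=0.020: state=(5.703)
t=0.040: state=(5.745)
t=0.060: state=(5.786)
continuing one RK4 step at a time; state shown every 25 steps (Δt=0.5):
t=0.500: state=(6.504)
t=1.000: state=(6.954)
t=1.500: state=(7.170)
t=2.000: state=(7.268)
t=2.500: state=(7.311)
t=3.000: state=(7.330)
t=3.500: state=(7.339)
t=4.000: state=(7.342)
t=4.500: state=(7.344)
t=5.000: state=(7.344)
t=5.500: state=(7.345)
t=6.000: state=(7.345)
t=6.280: state=(7.345)

(x) = (7.345)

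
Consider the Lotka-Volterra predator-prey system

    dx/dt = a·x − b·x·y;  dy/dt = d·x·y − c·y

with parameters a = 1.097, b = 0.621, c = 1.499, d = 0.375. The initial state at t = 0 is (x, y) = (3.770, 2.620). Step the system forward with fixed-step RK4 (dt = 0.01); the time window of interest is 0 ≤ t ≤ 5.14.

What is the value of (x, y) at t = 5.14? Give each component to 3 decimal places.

t=0.000: state=(3.770, 2.620)
step 1 (dt=0.01): k1=(-1.998, -0.223), k2=(-1.990, -0.233), k3=(-1.990, -0.233), k4=(-1.982, -0.243); state += dt/6·(k1+2k2+2k3+k4)
t=0.010: state=(3.750, 2.618)
t=0.020: state=(3.730, 2.615)
t=0.030: state=(3.711, 2.612)
continuing one RK4 step at a time; state shown every 20 steps (Δt=0.2):
t=0.200: state=(3.405, 2.540)
t=0.400: state=(3.119, 2.402)
t=0.600: state=(2.912, 2.230)
t=0.800: state=(2.781, 2.045)
t=1.000: state=(2.717, 1.862)
t=1.200: state=(2.714, 1.690)
t=1.400: state=(2.767, 1.538)
t=1.600: state=(2.871, 1.407)
t=1.800: state=(3.022, 1.300)
t=2.000: state=(3.220, 1.217)
t=2.200: state=(3.461, 1.158)
t=2.400: state=(3.741, 1.124)
t=2.600: state=(4.055, 1.116)
t=2.800: state=(4.393, 1.135)
t=3.000: state=(4.738, 1.184)
t=3.200: state=(5.069, 1.267)
t=3.400: state=(5.355, 1.389)
t=3.600: state=(5.558, 1.551)
t=3.800: state=(5.641, 1.750)
t=4.000: state=(5.575, 1.977)
t=4.200: state=(5.353, 2.209)
t=4.400: state=(5.000, 2.415)
t=4.600: state=(4.568, 2.562)
t=4.800: state=(4.117, 2.629)
t=5.000: state=(3.700, 2.611)
t=5.140: state=(3.446, 2.553)

(x, y) = (3.446, 2.553)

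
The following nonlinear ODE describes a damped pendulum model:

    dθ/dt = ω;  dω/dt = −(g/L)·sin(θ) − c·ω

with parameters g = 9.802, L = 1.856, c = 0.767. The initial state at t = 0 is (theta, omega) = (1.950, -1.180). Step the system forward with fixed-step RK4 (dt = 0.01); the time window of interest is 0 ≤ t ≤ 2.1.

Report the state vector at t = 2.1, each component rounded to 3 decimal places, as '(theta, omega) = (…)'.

(theta, omega) = (-0.316, 1.742)

t=0.000: state=(1.950, -1.180)
step 1 (dt=0.01): k1=(-1.180, -4.001), k2=(-1.200, -3.997), k3=(-1.200, -3.997), k4=(-1.220, -3.993); state += dt/6·(k1+2k2+2k3+k4)
t=0.010: state=(1.938, -1.220)
t=0.020: state=(1.926, -1.260)
t=0.030: state=(1.913, -1.300)
continuing one RK4 step at a time; state shown every 10 steps (Δt=0.1):
t=0.100: state=(1.812, -1.576)
t=0.200: state=(1.635, -1.961)
t=0.300: state=(1.421, -2.324)
t=0.400: state=(1.172, -2.640)
t=0.500: state=(0.895, -2.881)
t=0.600: state=(0.599, -3.012)
t=0.700: state=(0.297, -3.008)
t=0.800: state=(0.003, -2.860)
t=0.900: state=(-0.270, -2.579)
t=1.000: state=(-0.510, -2.194)
t=1.100: state=(-0.707, -1.740)
t=1.200: state=(-0.857, -1.252)
t=1.300: state=(-0.957, -0.757)
t=1.400: state=(-1.009, -0.277)
t=1.500: state=(-1.013, 0.175)
t=1.600: state=(-0.975, 0.589)
t=1.700: state=(-0.897, 0.956)
t=1.800: state=(-0.786, 1.264)
t=1.900: state=(-0.647, 1.505)
t=2.000: state=(-0.487, 1.667)
t=2.100: state=(-0.316, 1.742)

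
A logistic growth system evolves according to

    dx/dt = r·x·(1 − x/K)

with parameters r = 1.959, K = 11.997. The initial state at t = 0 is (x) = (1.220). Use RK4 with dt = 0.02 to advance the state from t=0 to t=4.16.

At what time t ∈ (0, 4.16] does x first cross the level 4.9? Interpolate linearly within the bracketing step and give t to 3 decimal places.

t=0.000: state=(1.220)
step 1 (dt=0.02): k1=(2.147), k2=(2.180), k3=(2.181), k4=(2.215); state += dt/6·(k1+2k2+2k3+k4)
t=0.020: state=(1.264)
t=0.040: state=(1.309)
t=0.060: state=(1.355)
continuing one RK4 step at a time; state shown every 10 steps (Δt=0.2):
t=0.200: state=(1.721)
t=0.400: state=(2.383)
t=0.600: state=(3.219)
t=0.800: state=(4.220)
t=0.920: state=(4.883)
next step: t=0.940: state=(4.997) — x has crossed 4.9
linear interpolation between t=0.920 (4.88306) and t=0.940 (4.99691) → t≈0.923

t = 0.923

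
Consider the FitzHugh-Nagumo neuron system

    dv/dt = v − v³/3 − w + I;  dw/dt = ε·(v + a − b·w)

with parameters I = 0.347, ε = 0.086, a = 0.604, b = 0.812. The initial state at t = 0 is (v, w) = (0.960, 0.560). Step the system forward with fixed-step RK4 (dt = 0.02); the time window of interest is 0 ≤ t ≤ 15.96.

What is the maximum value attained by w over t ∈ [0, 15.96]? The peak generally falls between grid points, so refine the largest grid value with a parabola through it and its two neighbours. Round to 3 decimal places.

max w = 1.251

t=0.000: state=(0.960, 0.560)
step 1 (dt=0.02): k1=(0.452, 0.095), k2=(0.451, 0.096), k3=(0.451, 0.096), k4=(0.451, 0.096); state += dt/6·(k1+2k2+2k3+k4)
t=0.020: state=(0.969, 0.562)
t=0.040: state=(0.978, 0.564)
t=0.060: state=(0.987, 0.566)
continuing one RK4 step at a time; state shown every 50 steps (Δt=1):
t=1.000: state=(1.321, 0.669)
t=2.000: state=(1.429, 0.790)
t=3.000: state=(1.395, 0.905)
t=4.000: state=(1.310, 1.006)
t=5.000: state=(1.200, 1.093)
t=6.000: state=(1.064, 1.163)
t=7.000: state=(0.883, 1.216)
t=8.000: state=(0.602, 1.247)
t=9.000: state=(0.035, 1.243)
t=10.000: state=(-1.240, 1.163)
t=11.000: state=(-1.947, 0.992)
t=12.000: state=(-1.948, 0.813)
t=13.000: state=(-1.891, 0.649)
t=14.000: state=(-1.830, 0.501)
t=15.000: state=(-1.771, 0.367)
t=15.960: state=(-1.714, 0.253)
largest grid value and its neighbours: w(8.420)=1.25087, w(8.440)=1.25088, w(8.460)=1.25087
parabola through these three points peaks at t≈8.437 with w≈1.25088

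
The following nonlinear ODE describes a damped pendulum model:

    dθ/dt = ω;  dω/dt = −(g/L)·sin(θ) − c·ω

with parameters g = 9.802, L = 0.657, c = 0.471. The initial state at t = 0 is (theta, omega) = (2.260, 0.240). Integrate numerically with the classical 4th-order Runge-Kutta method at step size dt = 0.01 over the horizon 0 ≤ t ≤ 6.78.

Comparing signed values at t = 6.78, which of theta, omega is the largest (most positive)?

largest component: omega

t=0.000: state=(2.260, 0.240)
step 1 (dt=0.01): k1=(0.240, -11.627), k2=(0.182, -11.588), k3=(0.182, -11.591), k4=(0.124, -11.555); state += dt/6·(k1+2k2+2k3+k4)
t=0.010: state=(2.262, 0.124)
t=0.020: state=(2.262, 0.009)
t=0.030: state=(2.262, -0.106)
continuing one RK4 step at a time; state shown every 25 steps (Δt=0.25):
t=0.250: state=(1.960, -2.685)
t=0.500: state=(0.893, -5.724)
t=0.750: state=(-0.616, -5.460)
t=1.000: state=(-1.536, -1.735)
t=1.250: state=(-1.497, 1.973)
t=1.500: state=(-0.613, 4.796)
t=1.750: state=(0.602, 4.197)
t=2.000: state=(1.248, 0.816)
t=2.250: state=(1.017, -2.546)
t=2.500: state=(0.117, -4.161)
t=2.750: state=(-0.771, -2.459)
t=3.000: state=(-0.997, 0.674)
t=3.250: state=(-0.494, 3.074)
t=3.500: state=(0.326, 2.985)
t=3.750: state=(0.803, 0.631)
t=4.000: state=(0.631, -1.880)
t=4.250: state=(-0.001, -2.784)
t=4.500: state=(-0.562, -1.393)
t=4.750: state=(-0.626, 0.868)
t=5.000: state=(-0.202, 2.255)
t=5.250: state=(0.335, 1.714)
t=5.500: state=(0.547, -0.103)
t=5.750: state=(0.308, -1.642)
t=6.000: state=(-0.149, -1.726)
t=6.250: state=(-0.436, -0.422)
t=6.500: state=(-0.345, 1.062)
t=6.750: state=(0.010, 1.552)
t=6.780: state=(0.056, 1.515)
compare at T: theta=0.056, omega=1.515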